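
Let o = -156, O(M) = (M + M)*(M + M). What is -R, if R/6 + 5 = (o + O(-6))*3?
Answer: 246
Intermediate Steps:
O(M) = 4*M² (O(M) = (2*M)*(2*M) = 4*M²)
R = -246 (R = -30 + 6*((-156 + 4*(-6)²)*3) = -30 + 6*((-156 + 4*36)*3) = -30 + 6*((-156 + 144)*3) = -30 + 6*(-12*3) = -30 + 6*(-36) = -30 - 216 = -246)
-R = -1*(-246) = 246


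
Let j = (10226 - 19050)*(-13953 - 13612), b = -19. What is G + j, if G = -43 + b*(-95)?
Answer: 243235322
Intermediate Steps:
j = 243233560 (j = -8824*(-27565) = 243233560)
G = 1762 (G = -43 - 19*(-95) = -43 + 1805 = 1762)
G + j = 1762 + 243233560 = 243235322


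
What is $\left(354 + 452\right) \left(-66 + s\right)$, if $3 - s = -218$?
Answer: $124930$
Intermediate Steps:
$s = 221$ ($s = 3 - -218 = 3 + 218 = 221$)
$\left(354 + 452\right) \left(-66 + s\right) = \left(354 + 452\right) \left(-66 + 221\right) = 806 \cdot 155 = 124930$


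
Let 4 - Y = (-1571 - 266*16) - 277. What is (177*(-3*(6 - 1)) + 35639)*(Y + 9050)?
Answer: 499971472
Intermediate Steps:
Y = 6108 (Y = 4 - ((-1571 - 266*16) - 277) = 4 - ((-1571 - 4256) - 277) = 4 - (-5827 - 277) = 4 - 1*(-6104) = 4 + 6104 = 6108)
(177*(-3*(6 - 1)) + 35639)*(Y + 9050) = (177*(-3*(6 - 1)) + 35639)*(6108 + 9050) = (177*(-3*5) + 35639)*15158 = (177*(-15) + 35639)*15158 = (-2655 + 35639)*15158 = 32984*15158 = 499971472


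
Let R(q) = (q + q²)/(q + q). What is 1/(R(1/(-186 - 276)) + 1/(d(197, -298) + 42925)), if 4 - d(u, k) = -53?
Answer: 19857684/9907813 ≈ 2.0042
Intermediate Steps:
d(u, k) = 57 (d(u, k) = 4 - 1*(-53) = 4 + 53 = 57)
R(q) = (q + q²)/(2*q) (R(q) = (q + q²)/((2*q)) = (q + q²)*(1/(2*q)) = (q + q²)/(2*q))
1/(R(1/(-186 - 276)) + 1/(d(197, -298) + 42925)) = 1/((½ + 1/(2*(-186 - 276))) + 1/(57 + 42925)) = 1/((½ + (½)/(-462)) + 1/42982) = 1/((½ + (½)*(-1/462)) + 1/42982) = 1/((½ - 1/924) + 1/42982) = 1/(461/924 + 1/42982) = 1/(9907813/19857684) = 19857684/9907813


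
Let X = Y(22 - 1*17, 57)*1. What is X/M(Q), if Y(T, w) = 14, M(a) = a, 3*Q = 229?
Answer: 42/229 ≈ 0.18341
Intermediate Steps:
Q = 229/3 (Q = (1/3)*229 = 229/3 ≈ 76.333)
X = 14 (X = 14*1 = 14)
X/M(Q) = 14/(229/3) = 14*(3/229) = 42/229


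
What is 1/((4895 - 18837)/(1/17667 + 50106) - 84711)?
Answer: -885222703/74988346707147 ≈ -1.1805e-5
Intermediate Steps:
1/((4895 - 18837)/(1/17667 + 50106) - 84711) = 1/(-13942/(1/17667 + 50106) - 84711) = 1/(-13942/885222703/17667 - 84711) = 1/(-13942*17667/885222703 - 84711) = 1/(-246313314/885222703 - 84711) = 1/(-74988346707147/885222703) = -885222703/74988346707147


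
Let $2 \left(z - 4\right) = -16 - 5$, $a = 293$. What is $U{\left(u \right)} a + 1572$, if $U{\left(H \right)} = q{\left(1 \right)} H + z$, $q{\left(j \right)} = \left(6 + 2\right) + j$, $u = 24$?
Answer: $\frac{125911}{2} \approx 62956.0$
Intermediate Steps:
$z = - \frac{13}{2}$ ($z = 4 + \frac{-16 - 5}{2} = 4 + \frac{1}{2} \left(-21\right) = 4 - \frac{21}{2} = - \frac{13}{2} \approx -6.5$)
$q{\left(j \right)} = 8 + j$
$U{\left(H \right)} = - \frac{13}{2} + 9 H$ ($U{\left(H \right)} = \left(8 + 1\right) H - \frac{13}{2} = 9 H - \frac{13}{2} = - \frac{13}{2} + 9 H$)
$U{\left(u \right)} a + 1572 = \left(- \frac{13}{2} + 9 \cdot 24\right) 293 + 1572 = \left(- \frac{13}{2} + 216\right) 293 + 1572 = \frac{419}{2} \cdot 293 + 1572 = \frac{122767}{2} + 1572 = \frac{125911}{2}$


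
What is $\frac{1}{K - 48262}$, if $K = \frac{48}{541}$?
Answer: $- \frac{541}{26109694} \approx -2.072 \cdot 10^{-5}$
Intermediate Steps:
$K = \frac{48}{541}$ ($K = 48 \cdot \frac{1}{541} = \frac{48}{541} \approx 0.088725$)
$\frac{1}{K - 48262} = \frac{1}{\frac{48}{541} - 48262} = \frac{1}{- \frac{26109694}{541}} = - \frac{541}{26109694}$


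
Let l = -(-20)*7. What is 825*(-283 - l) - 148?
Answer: -349123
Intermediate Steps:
l = 140 (l = -10*(-14) = 140)
825*(-283 - l) - 148 = 825*(-283 - 1*140) - 148 = 825*(-283 - 140) - 148 = 825*(-423) - 148 = -348975 - 148 = -349123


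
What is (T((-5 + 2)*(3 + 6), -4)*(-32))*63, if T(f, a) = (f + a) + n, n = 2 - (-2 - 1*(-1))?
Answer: 56448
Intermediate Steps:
n = 3 (n = 2 - (-2 + 1) = 2 - 1*(-1) = 2 + 1 = 3)
T(f, a) = 3 + a + f (T(f, a) = (f + a) + 3 = (a + f) + 3 = 3 + a + f)
(T((-5 + 2)*(3 + 6), -4)*(-32))*63 = ((3 - 4 + (-5 + 2)*(3 + 6))*(-32))*63 = ((3 - 4 - 3*9)*(-32))*63 = ((3 - 4 - 27)*(-32))*63 = -28*(-32)*63 = 896*63 = 56448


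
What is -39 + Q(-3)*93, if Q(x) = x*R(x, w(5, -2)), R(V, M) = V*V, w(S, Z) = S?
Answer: -2550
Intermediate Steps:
R(V, M) = V**2
Q(x) = x**3 (Q(x) = x*x**2 = x**3)
-39 + Q(-3)*93 = -39 + (-3)**3*93 = -39 - 27*93 = -39 - 2511 = -2550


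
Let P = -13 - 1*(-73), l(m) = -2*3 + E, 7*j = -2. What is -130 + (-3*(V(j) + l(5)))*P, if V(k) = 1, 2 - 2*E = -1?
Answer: 500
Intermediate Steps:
j = -2/7 (j = (⅐)*(-2) = -2/7 ≈ -0.28571)
E = 3/2 (E = 1 - ½*(-1) = 1 + ½ = 3/2 ≈ 1.5000)
l(m) = -9/2 (l(m) = -2*3 + 3/2 = -6 + 3/2 = -9/2)
P = 60 (P = -13 + 73 = 60)
-130 + (-3*(V(j) + l(5)))*P = -130 - 3*(1 - 9/2)*60 = -130 - 3*(-7/2)*60 = -130 + (21/2)*60 = -130 + 630 = 500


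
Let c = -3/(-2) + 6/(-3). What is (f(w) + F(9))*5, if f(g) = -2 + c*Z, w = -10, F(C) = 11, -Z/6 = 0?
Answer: 45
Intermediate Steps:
Z = 0 (Z = -6*0 = 0)
c = -½ (c = -3*(-½) + 6*(-⅓) = 3/2 - 2 = -½ ≈ -0.50000)
f(g) = -2 (f(g) = -2 - ½*0 = -2 + 0 = -2)
(f(w) + F(9))*5 = (-2 + 11)*5 = 9*5 = 45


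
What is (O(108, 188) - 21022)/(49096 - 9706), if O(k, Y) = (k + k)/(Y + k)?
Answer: -777787/1457430 ≈ -0.53367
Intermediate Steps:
O(k, Y) = 2*k/(Y + k) (O(k, Y) = (2*k)/(Y + k) = 2*k/(Y + k))
(O(108, 188) - 21022)/(49096 - 9706) = (2*108/(188 + 108) - 21022)/(49096 - 9706) = (2*108/296 - 21022)/39390 = (2*108*(1/296) - 21022)*(1/39390) = (27/37 - 21022)*(1/39390) = -777787/37*1/39390 = -777787/1457430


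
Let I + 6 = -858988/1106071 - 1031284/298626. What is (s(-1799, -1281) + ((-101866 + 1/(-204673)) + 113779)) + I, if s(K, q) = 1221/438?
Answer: 58754857814911175270825/4935078193642725534 ≈ 11906.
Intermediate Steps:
I = -1689499413164/165150779223 (I = -6 + (-858988/1106071 - 1031284/298626) = -6 + (-858988*1/1106071 - 1031284*1/298626) = -6 + (-858988/1106071 - 515642/149313) = -6 - 698594737826/165150779223 = -1689499413164/165150779223 ≈ -10.230)
s(K, q) = 407/146 (s(K, q) = 1221*(1/438) = 407/146)
(s(-1799, -1281) + ((-101866 + 1/(-204673)) + 113779)) + I = (407/146 + ((-101866 + 1/(-204673)) + 113779)) - 1689499413164/165150779223 = (407/146 + ((-101866 - 1/204673) + 113779)) - 1689499413164/165150779223 = (407/146 + (-20849219819/204673 + 113779)) - 1689499413164/165150779223 = (407/146 + 2438269448/204673) - 1689499413164/165150779223 = 356070641319/29882258 - 1689499413164/165150779223 = 58754857814911175270825/4935078193642725534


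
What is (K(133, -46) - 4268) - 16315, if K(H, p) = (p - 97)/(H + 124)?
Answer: -5289974/257 ≈ -20584.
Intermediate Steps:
K(H, p) = (-97 + p)/(124 + H)
(K(133, -46) - 4268) - 16315 = ((-97 - 46)/(124 + 133) - 4268) - 16315 = (-143/257 - 4268) - 16315 = -1097019/257 - 16315 = -5289974/257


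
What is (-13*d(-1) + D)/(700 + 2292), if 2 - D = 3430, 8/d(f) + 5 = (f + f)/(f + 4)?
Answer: -14491/12716 ≈ -1.1396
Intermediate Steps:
d(f) = 8/(-5 + 2*f/(4 + f)) (d(f) = 8/(-5 + (f + f)/(f + 4)) = 8/(-5 + (2*f)/(4 + f)) = 8/(-5 + 2*f/(4 + f)))
D = -3428 (D = 2 - 1*3430 = 2 - 3430 = -3428)
(-13*d(-1) + D)/(700 + 2292) = (-104*(-4 - 1*(-1))/(20 + 3*(-1)) - 3428)/(700 + 2292) = (-104*(-4 + 1)/(20 - 3) - 3428)/2992 = (-104*(-3)/17 - 3428)*(1/2992) = (-13*(-24/17) - 3428)*(1/2992) = (312/17 - 3428)*(1/2992) = -57964/17*1/2992 = -14491/12716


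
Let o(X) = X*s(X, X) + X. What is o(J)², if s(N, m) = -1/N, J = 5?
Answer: 16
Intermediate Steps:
o(X) = -1 + X (o(X) = X*(-1/X) + X = -1 + X)
o(J)² = (-1 + 5)² = 4² = 16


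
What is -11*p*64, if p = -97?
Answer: 68288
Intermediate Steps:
-11*p*64 = -11*(-97)*64 = 1067*64 = 68288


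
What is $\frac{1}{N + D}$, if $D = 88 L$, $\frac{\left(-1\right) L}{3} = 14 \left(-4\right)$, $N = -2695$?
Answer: $\frac{1}{12089} \approx 8.272 \cdot 10^{-5}$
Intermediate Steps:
$L = 168$ ($L = - 3 \cdot 14 \left(-4\right) = \left(-3\right) \left(-56\right) = 168$)
$D = 14784$ ($D = 88 \cdot 168 = 14784$)
$\frac{1}{N + D} = \frac{1}{-2695 + 14784} = \frac{1}{12089}$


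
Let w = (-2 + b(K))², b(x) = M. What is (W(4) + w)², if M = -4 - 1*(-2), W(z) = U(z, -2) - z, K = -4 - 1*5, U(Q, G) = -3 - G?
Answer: 121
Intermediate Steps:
K = -9 (K = -4 - 5 = -9)
W(z) = -1 - z (W(z) = (-3 - 1*(-2)) - z = (-3 + 2) - z = -1 - z)
M = -2 (M = -4 + 2 = -2)
b(x) = -2
w = 16 (w = (-2 - 2)² = (-4)² = 16)
(W(4) + w)² = ((-1 - 1*4) + 16)² = ((-1 - 4) + 16)² = (-5 + 16)² = 11² = 121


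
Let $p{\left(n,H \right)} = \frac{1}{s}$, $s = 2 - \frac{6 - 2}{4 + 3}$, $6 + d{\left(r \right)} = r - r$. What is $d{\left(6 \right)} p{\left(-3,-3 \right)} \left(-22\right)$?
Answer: $\frac{462}{5} \approx 92.4$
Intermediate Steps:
$d{\left(r \right)} = -6$ ($d{\left(r \right)} = -6 + \left(r - r\right) = -6 + 0 = -6$)
$s = \frac{10}{7}$ ($s = 2 - \frac{4}{7} = \frac{10}{7} \approx 1.4286$)
$p{\left(n,H \right)} = \frac{7}{10}$ ($p{\left(n,H \right)} = \frac{1}{\frac{10}{7}} = \frac{7}{10}$)
$d{\left(6 \right)} p{\left(-3,-3 \right)} \left(-22\right) = \left(-6\right) \frac{7}{10} \left(-22\right) = \left(- \frac{21}{5}\right) \left(-22\right) = \frac{462}{5}$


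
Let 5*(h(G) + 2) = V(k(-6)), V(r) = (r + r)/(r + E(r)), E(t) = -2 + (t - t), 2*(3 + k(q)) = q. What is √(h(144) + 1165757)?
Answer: √116575530/10 ≈ 1079.7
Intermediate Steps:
k(q) = -3 + q/2
E(t) = -2 (E(t) = -2 + 0 = -2)
V(r) = 2*r/(-2 + r) (V(r) = (r + r)/(r - 2) = (2*r)/(-2 + r) = 2*r/(-2 + r))
h(G) = -17/10 (h(G) = -2 + (2*(-3 + (½)*(-6))/(-2 + (-3 + (½)*(-6))))/5 = -2 + (2*(-3 - 3)/(-2 + (-3 - 3)))/5 = -2 + (2*(-6)/(-2 - 6))/5 = -2 + (2*(-6)/(-8))/5 = -2 + (2*(-6)*(-⅛))/5 = -2 + (⅕)*(3/2) = -2 + 3/10 = -17/10)
√(h(144) + 1165757) = √(-17/10 + 1165757) = √(11657553/10) = √116575530/10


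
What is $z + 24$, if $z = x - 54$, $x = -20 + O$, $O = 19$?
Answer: $-31$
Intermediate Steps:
$x = -1$ ($x = -20 + 19 = -1$)
$z = -55$ ($z = -1 - 54 = -55$)
$z + 24 = -55 + 24 = -31$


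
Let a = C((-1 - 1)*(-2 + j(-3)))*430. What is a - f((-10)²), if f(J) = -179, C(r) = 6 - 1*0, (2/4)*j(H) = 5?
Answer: 2759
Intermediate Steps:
j(H) = 10 (j(H) = 2*5 = 10)
C(r) = 6 (C(r) = 6 + 0 = 6)
a = 2580 (a = 6*430 = 2580)
a - f((-10)²) = 2580 - 1*(-179) = 2580 + 179 = 2759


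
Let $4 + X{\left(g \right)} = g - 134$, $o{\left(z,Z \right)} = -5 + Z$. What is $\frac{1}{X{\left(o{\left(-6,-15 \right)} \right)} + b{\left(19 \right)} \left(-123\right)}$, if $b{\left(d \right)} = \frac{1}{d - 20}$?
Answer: $- \frac{1}{35} \approx -0.028571$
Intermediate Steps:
$X{\left(g \right)} = -138 + g$ ($X{\left(g \right)} = -4 + \left(g - 134\right) = -4 + \left(-134 + g\right) = -138 + g$)
$b{\left(d \right)} = \frac{1}{-20 + d}$
$\frac{1}{X{\left(o{\left(-6,-15 \right)} \right)} + b{\left(19 \right)} \left(-123\right)} = \frac{1}{\left(-138 - 20\right) + \frac{1}{-20 + 19} \left(-123\right)} = \frac{1}{\left(-138 - 20\right) + \frac{1}{-1} \left(-123\right)} = \frac{1}{-158 - -123} = \frac{1}{-158 + 123} = \frac{1}{-35} = - \frac{1}{35}$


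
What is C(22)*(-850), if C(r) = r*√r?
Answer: -18700*√22 ≈ -87711.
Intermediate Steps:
C(r) = r^(3/2)
C(22)*(-850) = 22^(3/2)*(-850) = (22*√22)*(-850) = -18700*√22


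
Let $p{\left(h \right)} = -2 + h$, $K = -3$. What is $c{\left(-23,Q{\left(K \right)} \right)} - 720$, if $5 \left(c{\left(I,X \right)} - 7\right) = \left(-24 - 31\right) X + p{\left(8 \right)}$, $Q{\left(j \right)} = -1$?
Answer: $- \frac{3504}{5} \approx -700.8$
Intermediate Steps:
$c{\left(I,X \right)} = \frac{41}{5} - 11 X$ ($c{\left(I,X \right)} = 7 + \frac{\left(-24 - 31\right) X + \left(-2 + 8\right)}{5} = 7 + \frac{- 55 X + 6}{5} = 7 + \frac{6 - 55 X}{5} = 7 - \left(- \frac{6}{5} + 11 X\right) = \frac{41}{5} - 11 X$)
$c{\left(-23,Q{\left(K \right)} \right)} - 720 = \left(\frac{41}{5} - -11\right) - 720 = \left(\frac{41}{5} + 11\right) - 720 = \frac{96}{5} - 720 = - \frac{3504}{5}$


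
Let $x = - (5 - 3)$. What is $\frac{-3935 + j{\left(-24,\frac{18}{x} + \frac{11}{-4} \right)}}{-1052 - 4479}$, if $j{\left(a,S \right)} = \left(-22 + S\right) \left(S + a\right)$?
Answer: $\frac{43655}{88496} \approx 0.4933$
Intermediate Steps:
$x = -2$ ($x = \left(-1\right) 2 = -2$)
$\frac{-3935 + j{\left(-24,\frac{18}{x} + \frac{11}{-4} \right)}}{-1052 - 4479} = \frac{-3935 + \left(\left(\frac{18}{-2} + \frac{11}{-4}\right)^{2} - 22 \left(\frac{18}{-2} + \frac{11}{-4}\right) - -528 + \left(\frac{18}{-2} + \frac{11}{-4}\right) \left(-24\right)\right)}{-1052 - 4479} = \frac{-3935 + \left(\left(18 \left(- \frac{1}{2}\right) + 11 \left(- \frac{1}{4}\right)\right)^{2} - 22 \left(18 \left(- \frac{1}{2}\right) + 11 \left(- \frac{1}{4}\right)\right) + 528 + \left(18 \left(- \frac{1}{2}\right) + 11 \left(- \frac{1}{4}\right)\right) \left(-24\right)\right)}{-5531} = \left(-3935 + \left(\left(-9 - \frac{11}{4}\right)^{2} - 22 \left(-9 - \frac{11}{4}\right) + 528 + \left(-9 - \frac{11}{4}\right) \left(-24\right)\right)\right) \left(- \frac{1}{5531}\right) = \left(-3935 + \left(\left(- \frac{47}{4}\right)^{2} - - \frac{517}{2} + 528 - -282\right)\right) \left(- \frac{1}{5531}\right) = \left(-3935 + \left(\frac{2209}{16} + \frac{517}{2} + 528 + 282\right)\right) \left(- \frac{1}{5531}\right) = \left(-3935 + \frac{19305}{16}\right) \left(- \frac{1}{5531}\right) = \left(- \frac{43655}{16}\right) \left(- \frac{1}{5531}\right) = \frac{43655}{88496}$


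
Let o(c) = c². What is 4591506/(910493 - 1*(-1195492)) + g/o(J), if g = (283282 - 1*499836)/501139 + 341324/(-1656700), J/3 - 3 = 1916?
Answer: 110826810346211608849591/50832908036756579914425 ≈ 2.1802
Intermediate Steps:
J = 5757 (J = 9 + 3*1916 = 9 + 5748 = 5757)
g = -132453944959/207559245325 (g = (283282 - 499836)*(1/501139) + 341324*(-1/1656700) = -216554*1/501139 - 85331/414175 = -216554/501139 - 85331/414175 = -132453944959/207559245325 ≈ -0.63815)
4591506/(910493 - 1*(-1195492)) + g/o(J) = 4591506/(910493 - 1*(-1195492)) - 132453944959/(207559245325*(5757²)) = 4591506/(910493 + 1195492) - 132453944959/207559245325/33143049 = 4591506/2105985 - 132453944959/207559245325*1/33143049 = 4591506*(1/2105985) - 6971260261/362060328326815575 = 1530502/701995 - 6971260261/362060328326815575 = 110826810346211608849591/50832908036756579914425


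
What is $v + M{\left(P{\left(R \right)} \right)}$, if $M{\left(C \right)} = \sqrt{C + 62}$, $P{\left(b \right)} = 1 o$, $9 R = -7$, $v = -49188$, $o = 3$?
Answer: $-49188 + \sqrt{65} \approx -49180.0$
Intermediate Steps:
$R = - \frac{7}{9}$ ($R = \frac{1}{9} \left(-7\right) = - \frac{7}{9} \approx -0.77778$)
$P{\left(b \right)} = 3$ ($P{\left(b \right)} = 1 \cdot 3 = 3$)
$M{\left(C \right)} = \sqrt{62 + C}$
$v + M{\left(P{\left(R \right)} \right)} = -49188 + \sqrt{62 + 3} = -49188 + \sqrt{65}$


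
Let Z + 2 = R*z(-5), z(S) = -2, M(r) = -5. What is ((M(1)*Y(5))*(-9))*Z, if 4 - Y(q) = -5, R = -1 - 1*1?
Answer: 810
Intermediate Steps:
R = -2 (R = -1 - 1 = -2)
Y(q) = 9 (Y(q) = 4 - 1*(-5) = 4 + 5 = 9)
Z = 2 (Z = -2 - 2*(-2) = -2 + 4 = 2)
((M(1)*Y(5))*(-9))*Z = (-5*9*(-9))*2 = -45*(-9)*2 = 405*2 = 810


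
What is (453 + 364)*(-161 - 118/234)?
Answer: -15438032/117 ≈ -1.3195e+5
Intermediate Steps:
(453 + 364)*(-161 - 118/234) = 817*(-161 - 118*1/234) = 817*(-161 - 59/117) = 817*(-18896/117) = -15438032/117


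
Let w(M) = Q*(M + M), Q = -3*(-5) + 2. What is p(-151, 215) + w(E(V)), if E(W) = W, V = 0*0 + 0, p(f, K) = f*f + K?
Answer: 23016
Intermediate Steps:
Q = 17 (Q = 15 + 2 = 17)
p(f, K) = K + f² (p(f, K) = f² + K = K + f²)
V = 0 (V = 0 + 0 = 0)
w(M) = 34*M (w(M) = 17*(M + M) = 17*(2*M) = 34*M)
p(-151, 215) + w(E(V)) = (215 + (-151)²) + 34*0 = (215 + 22801) + 0 = 23016 + 0 = 23016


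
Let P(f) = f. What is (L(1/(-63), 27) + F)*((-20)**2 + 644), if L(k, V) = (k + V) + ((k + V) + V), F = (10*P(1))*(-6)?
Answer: 153236/7 ≈ 21891.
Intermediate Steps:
F = -60 (F = (10*1)*(-6) = 10*(-6) = -60)
L(k, V) = 2*k + 3*V (L(k, V) = (V + k) + ((V + k) + V) = (V + k) + (k + 2*V) = 2*k + 3*V)
(L(1/(-63), 27) + F)*((-20)**2 + 644) = ((2/(-63) + 3*27) - 60)*((-20)**2 + 644) = ((2*(-1/63) + 81) - 60)*(400 + 644) = ((-2/63 + 81) - 60)*1044 = (5101/63 - 60)*1044 = (1321/63)*1044 = 153236/7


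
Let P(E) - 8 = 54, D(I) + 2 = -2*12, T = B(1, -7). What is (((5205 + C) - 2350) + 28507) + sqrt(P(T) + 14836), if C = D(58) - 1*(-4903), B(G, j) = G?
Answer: 36239 + sqrt(14898) ≈ 36361.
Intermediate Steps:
T = 1
D(I) = -26 (D(I) = -2 - 2*12 = -2 - 24 = -26)
P(E) = 62 (P(E) = 8 + 54 = 62)
C = 4877 (C = -26 - 1*(-4903) = -26 + 4903 = 4877)
(((5205 + C) - 2350) + 28507) + sqrt(P(T) + 14836) = (((5205 + 4877) - 2350) + 28507) + sqrt(62 + 14836) = ((10082 - 2350) + 28507) + sqrt(14898) = (7732 + 28507) + sqrt(14898) = 36239 + sqrt(14898)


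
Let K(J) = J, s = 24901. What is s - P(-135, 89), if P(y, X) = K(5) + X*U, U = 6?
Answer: 24362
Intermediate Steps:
P(y, X) = 5 + 6*X (P(y, X) = 5 + X*6 = 5 + 6*X)
s - P(-135, 89) = 24901 - (5 + 6*89) = 24901 - (5 + 534) = 24901 - 1*539 = 24901 - 539 = 24362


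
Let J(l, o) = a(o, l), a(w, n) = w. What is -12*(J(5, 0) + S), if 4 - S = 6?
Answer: 24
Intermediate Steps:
J(l, o) = o
S = -2 (S = 4 - 1*6 = 4 - 6 = -2)
-12*(J(5, 0) + S) = -12*(0 - 2) = -12*(-2) = 24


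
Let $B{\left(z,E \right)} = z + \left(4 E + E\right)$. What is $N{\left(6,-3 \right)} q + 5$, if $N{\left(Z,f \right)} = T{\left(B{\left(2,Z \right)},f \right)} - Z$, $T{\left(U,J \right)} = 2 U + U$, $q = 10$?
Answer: $905$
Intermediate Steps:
$B{\left(z,E \right)} = z + 5 E$
$T{\left(U,J \right)} = 3 U$
$N{\left(Z,f \right)} = 6 + 14 Z$ ($N{\left(Z,f \right)} = 3 \left(2 + 5 Z\right) - Z = \left(6 + 15 Z\right) - Z = 6 + 14 Z$)
$N{\left(6,-3 \right)} q + 5 = \left(6 + 14 \cdot 6\right) 10 + 5 = \left(6 + 84\right) 10 + 5 = 90 \cdot 10 + 5 = 900 + 5 = 905$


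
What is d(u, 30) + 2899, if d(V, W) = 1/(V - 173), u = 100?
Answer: 211626/73 ≈ 2899.0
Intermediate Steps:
d(V, W) = 1/(-173 + V)
d(u, 30) + 2899 = 1/(-173 + 100) + 2899 = 1/(-73) + 2899 = -1/73 + 2899 = 211626/73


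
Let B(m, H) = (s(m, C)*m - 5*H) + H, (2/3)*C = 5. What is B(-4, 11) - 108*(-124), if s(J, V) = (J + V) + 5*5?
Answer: 13234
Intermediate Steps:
C = 15/2 (C = (3/2)*5 = 15/2 ≈ 7.5000)
s(J, V) = 25 + J + V (s(J, V) = (J + V) + 25 = 25 + J + V)
B(m, H) = -4*H + m*(65/2 + m) (B(m, H) = ((25 + m + 15/2)*m - 5*H) + H = ((65/2 + m)*m - 5*H) + H = (m*(65/2 + m) - 5*H) + H = (-5*H + m*(65/2 + m)) + H = -4*H + m*(65/2 + m))
B(-4, 11) - 108*(-124) = (-4*11 + (½)*(-4)*(65 + 2*(-4))) - 108*(-124) = (-44 + (½)*(-4)*(65 - 8)) + 13392 = (-44 + (½)*(-4)*57) + 13392 = (-44 - 114) + 13392 = -158 + 13392 = 13234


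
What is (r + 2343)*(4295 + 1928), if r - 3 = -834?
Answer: 9409176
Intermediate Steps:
r = -831 (r = 3 - 834 = -831)
(r + 2343)*(4295 + 1928) = (-831 + 2343)*(4295 + 1928) = 1512*6223 = 9409176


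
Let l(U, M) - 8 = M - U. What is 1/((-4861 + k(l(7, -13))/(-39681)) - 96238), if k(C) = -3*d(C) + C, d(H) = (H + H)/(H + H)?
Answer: -13227/1337236468 ≈ -9.8913e-6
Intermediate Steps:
l(U, M) = 8 + M - U (l(U, M) = 8 + (M - U) = 8 + M - U)
d(H) = 1 (d(H) = (2*H)/((2*H)) = (2*H)*(1/(2*H)) = 1)
k(C) = -3 + C (k(C) = -3*1 + C = -3 + C)
1/((-4861 + k(l(7, -13))/(-39681)) - 96238) = 1/((-4861 + (-3 + (8 - 13 - 1*7))/(-39681)) - 96238) = 1/((-4861 + (-3 + (8 - 13 - 7))*(-1/39681)) - 96238) = 1/((-4861 + (-3 - 12)*(-1/39681)) - 96238) = 1/((-4861 - 15*(-1/39681)) - 96238) = 1/((-4861 + 5/13227) - 96238) = 1/(-64296442/13227 - 96238) = 1/(-1337236468/13227) = -13227/1337236468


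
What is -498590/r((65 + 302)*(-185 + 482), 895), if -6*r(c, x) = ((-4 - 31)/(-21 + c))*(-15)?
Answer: 21734136408/35 ≈ 6.2098e+8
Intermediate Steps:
r(c, x) = -175/(2*(-21 + c)) (r(c, x) = -(-4 - 31)/(-21 + c)*(-15)/6 = -(-35/(-21 + c))*(-15)/6 = -175/(2*(-21 + c)))
-498590/r((65 + 302)*(-185 + 482), 895) = -(598308/5 - 199436*(-185 + 482)*(65 + 302)/35) = -498590/((-175/(-42 + 2*(367*297)))) = -498590/((-175/(-42 + 2*108999))) = -498590/((-175/(-42 + 217998))) = -498590/((-175/217956)) = -498590/((-175*1/217956)) = -498590/(-175/217956) = -498590*(-217956/175) = 21734136408/35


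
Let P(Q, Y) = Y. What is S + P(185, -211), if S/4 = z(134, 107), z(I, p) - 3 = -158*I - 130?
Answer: -85407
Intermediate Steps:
z(I, p) = -127 - 158*I (z(I, p) = 3 + (-158*I - 130) = 3 + (-130 - 158*I) = -127 - 158*I)
S = -85196 (S = 4*(-127 - 158*134) = 4*(-127 - 21172) = 4*(-21299) = -85196)
S + P(185, -211) = -85196 - 211 = -85407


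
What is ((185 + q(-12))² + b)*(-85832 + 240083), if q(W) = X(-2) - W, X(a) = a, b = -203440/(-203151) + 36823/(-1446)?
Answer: 191320919133113763/32639594 ≈ 5.8616e+9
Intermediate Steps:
b = -2395485011/97918782 (b = -203440*(-1/203151) + 36823*(-1/1446) = 203440/203151 - 36823/1446 = -2395485011/97918782 ≈ -24.464)
q(W) = -2 - W
((185 + q(-12))² + b)*(-85832 + 240083) = ((185 + (-2 - 1*(-12)))² - 2395485011/97918782)*(-85832 + 240083) = ((185 + (-2 + 12))² - 2395485011/97918782)*154251 = ((185 + 10)² - 2395485011/97918782)*154251 = (195² - 2395485011/97918782)*154251 = (38025 - 2395485011/97918782)*154251 = (3720966200539/97918782)*154251 = 191320919133113763/32639594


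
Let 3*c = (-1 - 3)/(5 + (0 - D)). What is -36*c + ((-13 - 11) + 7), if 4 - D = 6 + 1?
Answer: -11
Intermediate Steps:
D = -3 (D = 4 - (6 + 1) = 4 - 1*7 = 4 - 7 = -3)
c = -⅙ (c = ((-1 - 3)/(5 + (0 - 1*(-3))))/3 = (-4/(5 + (0 + 3)))/3 = (-4/(5 + 3))/3 = (-4/8)/3 = (-4*⅛)/3 = (⅓)*(-½) = -⅙ ≈ -0.16667)
-36*c + ((-13 - 11) + 7) = -36*(-⅙) + ((-13 - 11) + 7) = 6 + (-24 + 7) = 6 - 17 = -11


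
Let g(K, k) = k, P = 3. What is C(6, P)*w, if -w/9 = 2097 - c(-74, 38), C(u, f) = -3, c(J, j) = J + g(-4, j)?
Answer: 57591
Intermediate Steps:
c(J, j) = J + j
w = -19197 (w = -9*(2097 - (-74 + 38)) = -9*(2097 - 1*(-36)) = -9*(2097 + 36) = -9*2133 = -19197)
C(6, P)*w = -3*(-19197) = 57591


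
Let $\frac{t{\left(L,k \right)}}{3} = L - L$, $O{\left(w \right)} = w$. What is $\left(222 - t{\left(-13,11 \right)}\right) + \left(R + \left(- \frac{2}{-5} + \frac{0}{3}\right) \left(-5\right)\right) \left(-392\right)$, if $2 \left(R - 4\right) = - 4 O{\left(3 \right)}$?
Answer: $1790$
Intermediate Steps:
$t{\left(L,k \right)} = 0$ ($t{\left(L,k \right)} = 3 \left(L - L\right) = 3 \cdot 0 = 0$)
$R = -2$ ($R = 4 + \frac{\left(-4\right) 3}{2} = 4 + \frac{1}{2} \left(-12\right) = 4 - 6 = -2$)
$\left(222 - t{\left(-13,11 \right)}\right) + \left(R + \left(- \frac{2}{-5} + \frac{0}{3}\right) \left(-5\right)\right) \left(-392\right) = \left(222 - 0\right) + \left(-2 + \left(- \frac{2}{-5} + \frac{0}{3}\right) \left(-5\right)\right) \left(-392\right) = \left(222 + 0\right) + \left(-2 + \left(\left(-2\right) \left(- \frac{1}{5}\right) + 0 \cdot \frac{1}{3}\right) \left(-5\right)\right) \left(-392\right) = 222 + \left(-2 + \left(\frac{2}{5} + 0\right) \left(-5\right)\right) \left(-392\right) = 222 + \left(-2 + \frac{2}{5} \left(-5\right)\right) \left(-392\right) = 222 + \left(-2 - 2\right) \left(-392\right) = 222 - -1568 = 222 + 1568 = 1790$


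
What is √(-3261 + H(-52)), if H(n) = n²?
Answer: I*√557 ≈ 23.601*I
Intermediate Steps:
√(-3261 + H(-52)) = √(-3261 + (-52)²) = √(-3261 + 2704) = √(-557) = I*√557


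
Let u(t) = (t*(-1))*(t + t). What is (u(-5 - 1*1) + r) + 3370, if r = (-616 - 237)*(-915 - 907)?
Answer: 1557464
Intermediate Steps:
u(t) = -2*t² (u(t) = (-t)*(2*t) = -2*t²)
r = 1554166 (r = -853*(-1822) = 1554166)
(u(-5 - 1*1) + r) + 3370 = (-2*(-5 - 1*1)² + 1554166) + 3370 = (-2*(-5 - 1)² + 1554166) + 3370 = (-2*(-6)² + 1554166) + 3370 = (-2*36 + 1554166) + 3370 = (-72 + 1554166) + 3370 = 1554094 + 3370 = 1557464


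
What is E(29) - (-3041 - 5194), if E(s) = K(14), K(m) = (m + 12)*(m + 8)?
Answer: 8807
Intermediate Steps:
K(m) = (8 + m)*(12 + m) (K(m) = (12 + m)*(8 + m) = (8 + m)*(12 + m))
E(s) = 572 (E(s) = 96 + 14² + 20*14 = 96 + 196 + 280 = 572)
E(29) - (-3041 - 5194) = 572 - (-3041 - 5194) = 572 - 1*(-8235) = 572 + 8235 = 8807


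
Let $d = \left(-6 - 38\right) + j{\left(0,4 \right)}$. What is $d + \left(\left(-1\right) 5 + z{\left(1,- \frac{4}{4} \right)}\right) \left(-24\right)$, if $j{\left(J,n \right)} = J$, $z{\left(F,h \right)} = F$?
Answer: $52$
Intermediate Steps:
$d = -44$ ($d = \left(-6 - 38\right) + 0 = -44 + 0 = -44$)
$d + \left(\left(-1\right) 5 + z{\left(1,- \frac{4}{4} \right)}\right) \left(-24\right) = -44 + \left(\left(-1\right) 5 + 1\right) \left(-24\right) = -44 + \left(-5 + 1\right) \left(-24\right) = -44 - -96 = -44 + 96 = 52$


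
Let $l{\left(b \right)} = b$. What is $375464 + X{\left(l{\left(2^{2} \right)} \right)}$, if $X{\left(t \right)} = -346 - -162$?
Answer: $375280$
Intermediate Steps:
$X{\left(t \right)} = -184$ ($X{\left(t \right)} = -346 + 162 = -184$)
$375464 + X{\left(l{\left(2^{2} \right)} \right)} = 375464 - 184 = 375280$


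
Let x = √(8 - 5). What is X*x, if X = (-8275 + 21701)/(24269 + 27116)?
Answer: 13426*√3/51385 ≈ 0.45255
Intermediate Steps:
X = 13426/51385 ≈ 0.26128
x = √3 ≈ 1.7320
X*x = 13426*√3/51385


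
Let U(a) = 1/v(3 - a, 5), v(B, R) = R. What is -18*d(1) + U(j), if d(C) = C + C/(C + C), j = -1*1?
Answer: -134/5 ≈ -26.800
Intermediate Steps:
j = -1
U(a) = 1/5
d(C) = 1/2 + C (d(C) = C + C/((2*C)) = C + C*(1/(2*C)) = C + 1/2 = 1/2 + C)
-18*d(1) + U(j) = -18*(1/2 + 1) + 1/5 = -18*3/2 + 1/5 = -27 + 1/5 = -134/5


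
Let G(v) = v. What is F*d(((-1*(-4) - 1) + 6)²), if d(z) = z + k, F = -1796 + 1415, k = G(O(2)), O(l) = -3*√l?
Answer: -30861 + 1143*√2 ≈ -29245.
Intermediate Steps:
k = -3*√2 ≈ -4.2426
F = -381
d(z) = z - 3*√2
F*d(((-1*(-4) - 1) + 6)²) = -381*(((-1*(-4) - 1) + 6)² - 3*√2) = -381*(((4 - 1) + 6)² - 3*√2) = -381*((3 + 6)² - 3*√2) = -381*(9² - 3*√2) = -381*(81 - 3*√2) = -30861 + 1143*√2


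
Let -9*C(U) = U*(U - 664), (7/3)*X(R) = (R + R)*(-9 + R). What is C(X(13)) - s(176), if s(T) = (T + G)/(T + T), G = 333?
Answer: 158657465/51744 ≈ 3066.2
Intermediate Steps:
X(R) = 6*R*(-9 + R)/7 (X(R) = 3*((R + R)*(-9 + R))/7 = 3*((2*R)*(-9 + R))/7 = 3*(2*R*(-9 + R))/7 = 6*R*(-9 + R)/7)
s(T) = (333 + T)/(2*T) (s(T) = (T + 333)/(T + T) = (333 + T)/((2*T)) = (333 + T)*(1/(2*T)) = (333 + T)/(2*T))
C(U) = -U*(-664 + U)/9 (C(U) = -U*(U - 664)/9 = -U*(-664 + U)/9)
C(X(13)) - s(176) = ((6/7)*13*(-9 + 13))*(664 - 6*13*(-9 + 13)/7)/9 - (333 + 176)/(2*176) = ((6/7)*13*4)*(664 - 6*13*4/7)/9 - 509/(2*176) = (⅑)*(312/7)*(664 - 1*312/7) - 1*509/352 = (⅑)*(312/7)*(664 - 312/7) - 509/352 = (⅑)*(312/7)*(4336/7) - 509/352 = 450944/147 - 509/352 = 158657465/51744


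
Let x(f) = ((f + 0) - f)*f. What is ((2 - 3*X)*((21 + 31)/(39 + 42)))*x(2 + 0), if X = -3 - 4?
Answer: 0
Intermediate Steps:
X = -7
x(f) = 0 (x(f) = (f - f)*f = 0*f = 0)
((2 - 3*X)*((21 + 31)/(39 + 42)))*x(2 + 0) = ((2 - 3*(-7))*((21 + 31)/(39 + 42)))*0 = ((2 + 21)*(52/81))*0 = (23*(52*(1/81)))*0 = (23*(52/81))*0 = (1196/81)*0 = 0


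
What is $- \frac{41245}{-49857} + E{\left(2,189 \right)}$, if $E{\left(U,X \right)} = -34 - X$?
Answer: $- \frac{11076866}{49857} \approx -222.17$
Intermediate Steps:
$- \frac{41245}{-49857} + E{\left(2,189 \right)} = - \frac{41245}{-49857} - 223 = \left(-41245\right) \left(- \frac{1}{49857}\right) - 223 = \frac{41245}{49857} - 223 = - \frac{11076866}{49857}$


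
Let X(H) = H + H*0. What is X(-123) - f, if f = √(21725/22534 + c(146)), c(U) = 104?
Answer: -123 - √53298791374/22534 ≈ -133.25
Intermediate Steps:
f = √53298791374/22534 (f = √(21725/22534 + 104) = √(2365261/22534) = √53298791374/22534 ≈ 10.245)
X(H) = H (X(H) = H + 0 = H)
X(-123) - f = -123 - √53298791374/22534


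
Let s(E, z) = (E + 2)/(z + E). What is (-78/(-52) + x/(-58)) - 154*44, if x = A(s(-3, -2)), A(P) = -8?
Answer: -392913/58 ≈ -6774.4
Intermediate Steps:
s(E, z) = (2 + E)/(E + z)
x = -8
(-78/(-52) + x/(-58)) - 154*44 = (-78/(-52) - 8/(-58)) - 154*44 = (-78*(-1/52) - 8*(-1/58)) - 6776 = (3/2 + 4/29) - 6776 = 95/58 - 6776 = -392913/58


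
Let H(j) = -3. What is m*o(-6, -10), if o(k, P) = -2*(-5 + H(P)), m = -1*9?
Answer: -144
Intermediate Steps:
m = -9
o(k, P) = 16 (o(k, P) = -2*(-5 - 3) = -2*(-8) = 16)
m*o(-6, -10) = -9*16 = -144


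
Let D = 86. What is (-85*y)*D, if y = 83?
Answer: -606730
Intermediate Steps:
(-85*y)*D = -85*83*86 = -7055*86 = -606730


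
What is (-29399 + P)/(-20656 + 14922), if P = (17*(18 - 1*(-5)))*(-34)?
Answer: 42693/5734 ≈ 7.4456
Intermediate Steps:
P = -13294 (P = (17*(18 + 5))*(-34) = (17*23)*(-34) = 391*(-34) = -13294)
(-29399 + P)/(-20656 + 14922) = (-29399 - 13294)/(-20656 + 14922) = -42693/(-5734) = -42693*(-1/5734) = 42693/5734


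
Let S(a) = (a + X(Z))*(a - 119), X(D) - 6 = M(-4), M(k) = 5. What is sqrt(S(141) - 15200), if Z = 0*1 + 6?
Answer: 4*I*sqrt(741) ≈ 108.89*I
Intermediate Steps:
Z = 6 (Z = 0 + 6 = 6)
X(D) = 11 (X(D) = 6 + 5 = 11)
S(a) = (-119 + a)*(11 + a) (S(a) = (a + 11)*(a - 119) = (11 + a)*(-119 + a) = (-119 + a)*(11 + a))
sqrt(S(141) - 15200) = sqrt((-1309 + 141**2 - 108*141) - 15200) = sqrt((-1309 + 19881 - 15228) - 15200) = sqrt(3344 - 15200) = sqrt(-11856) = 4*I*sqrt(741)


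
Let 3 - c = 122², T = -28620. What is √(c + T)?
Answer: I*√43501 ≈ 208.57*I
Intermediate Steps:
c = -14881 (c = 3 - 1*122² = 3 - 1*14884 = 3 - 14884 = -14881)
√(c + T) = √(-14881 - 28620) = √(-43501) = I*√43501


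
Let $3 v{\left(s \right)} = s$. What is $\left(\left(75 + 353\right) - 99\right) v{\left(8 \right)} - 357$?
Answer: $\frac{1561}{3} \approx 520.33$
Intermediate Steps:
$v{\left(s \right)} = \frac{s}{3}$
$\left(\left(75 + 353\right) - 99\right) v{\left(8 \right)} - 357 = \left(\left(75 + 353\right) - 99\right) \frac{1}{3} \cdot 8 - 357 = \left(428 - 99\right) \frac{8}{3} - 357 = 329 \cdot \frac{8}{3} - 357 = \frac{2632}{3} - 357 = \frac{1561}{3}$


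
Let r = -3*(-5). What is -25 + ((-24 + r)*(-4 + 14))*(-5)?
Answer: 425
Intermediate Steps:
r = 15
-25 + ((-24 + r)*(-4 + 14))*(-5) = -25 + ((-24 + 15)*(-4 + 14))*(-5) = -25 - 9*10*(-5) = -25 - 90*(-5) = -25 + 450 = 425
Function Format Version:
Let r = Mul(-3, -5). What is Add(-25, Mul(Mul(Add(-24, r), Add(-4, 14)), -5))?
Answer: 425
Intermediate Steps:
r = 15
Add(-25, Mul(Mul(Add(-24, r), Add(-4, 14)), -5)) = Add(-25, Mul(Mul(Add(-24, 15), Add(-4, 14)), -5)) = Add(-25, Mul(Mul(-9, 10), -5)) = Add(-25, Mul(-90, -5)) = Add(-25, 450) = 425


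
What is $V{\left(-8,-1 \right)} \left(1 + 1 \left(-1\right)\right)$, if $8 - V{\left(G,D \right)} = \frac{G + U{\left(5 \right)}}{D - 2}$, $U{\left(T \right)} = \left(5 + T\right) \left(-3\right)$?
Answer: $0$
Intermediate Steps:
$U{\left(T \right)} = -15 - 3 T$
$V{\left(G,D \right)} = 8 - \frac{-30 + G}{-2 + D}$ ($V{\left(G,D \right)} = 8 - \frac{G - 30}{D - 2} = 8 - \frac{G - 30}{-2 + D} = 8 - \frac{-30 + G}{-2 + D}$)
$V{\left(-8,-1 \right)} \left(1 + 1 \left(-1\right)\right) = \frac{14 - -8 + 8 \left(-1\right)}{-2 - 1} \left(1 + 1 \left(-1\right)\right) = \frac{14 + 8 - 8}{-3} \left(1 - 1\right) = \left(- \frac{1}{3}\right) 14 \cdot 0 = \left(- \frac{14}{3}\right) 0 = 0$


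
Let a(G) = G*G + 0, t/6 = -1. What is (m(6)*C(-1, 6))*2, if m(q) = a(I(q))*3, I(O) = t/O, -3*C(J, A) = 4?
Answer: -8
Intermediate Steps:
t = -6 (t = 6*(-1) = -6)
C(J, A) = -4/3 (C(J, A) = -1/3*4 = -4/3)
I(O) = -6/O
a(G) = G**2 (a(G) = G**2 + 0 = G**2)
m(q) = 108/q**2 (m(q) = (-6/q)**2*3 = (36/q**2)*3 = 108/q**2)
(m(6)*C(-1, 6))*2 = ((108/6**2)*(-4/3))*2 = ((108*(1/36))*(-4/3))*2 = (3*(-4/3))*2 = -4*2 = -8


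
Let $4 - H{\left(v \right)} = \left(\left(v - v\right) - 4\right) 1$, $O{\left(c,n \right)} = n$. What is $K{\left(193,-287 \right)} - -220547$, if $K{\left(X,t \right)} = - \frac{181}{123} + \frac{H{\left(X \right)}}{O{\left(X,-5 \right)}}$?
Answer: $\frac{135634516}{615} \approx 2.2054 \cdot 10^{5}$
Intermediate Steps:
$H{\left(v \right)} = 8$ ($H{\left(v \right)} = 4 - \left(\left(v - v\right) - 4\right) 1 = 4 - \left(0 - 4\right) 1 = 4 - \left(-4\right) 1 = 4 - -4 = 4 + 4 = 8$)
$K{\left(X,t \right)} = - \frac{1889}{615}$ ($K{\left(X,t \right)} = - \frac{181}{123} + \frac{8}{-5} = \left(-181\right) \frac{1}{123} + 8 \left(- \frac{1}{5}\right) = - \frac{181}{123} - \frac{8}{5} = - \frac{1889}{615}$)
$K{\left(193,-287 \right)} - -220547 = - \frac{1889}{615} - -220547 = - \frac{1889}{615} + 220547 = \frac{135634516}{615}$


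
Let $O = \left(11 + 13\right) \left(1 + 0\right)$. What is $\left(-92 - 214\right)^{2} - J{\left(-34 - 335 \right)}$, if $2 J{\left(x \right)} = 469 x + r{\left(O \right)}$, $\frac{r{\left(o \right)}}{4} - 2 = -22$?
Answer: $\frac{360413}{2} \approx 1.8021 \cdot 10^{5}$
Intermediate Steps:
$O = 24$ ($O = 24 \cdot 1 = 24$)
$r{\left(o \right)} = -80$ ($r{\left(o \right)} = 8 + 4 \left(-22\right) = 8 - 88 = -80$)
$J{\left(x \right)} = -40 + \frac{469 x}{2}$ ($J{\left(x \right)} = \frac{469 x - 80}{2} = \frac{-80 + 469 x}{2} = -40 + \frac{469 x}{2}$)
$\left(-92 - 214\right)^{2} - J{\left(-34 - 335 \right)} = \left(-92 - 214\right)^{2} - \left(-40 + \frac{469 \left(-34 - 335\right)}{2}\right) = \left(-306\right)^{2} - \left(-40 + \frac{469}{2} \left(-369\right)\right) = 93636 - \left(-40 - \frac{173061}{2}\right) = 93636 - - \frac{173141}{2} = 93636 + \frac{173141}{2} = \frac{360413}{2}$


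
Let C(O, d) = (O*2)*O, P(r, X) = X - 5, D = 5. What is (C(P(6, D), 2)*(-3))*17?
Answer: 0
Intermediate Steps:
P(r, X) = -5 + X
C(O, d) = 2*O² (C(O, d) = (2*O)*O = 2*O²)
(C(P(6, D), 2)*(-3))*17 = ((2*(-5 + 5)²)*(-3))*17 = ((2*0²)*(-3))*17 = ((2*0)*(-3))*17 = (0*(-3))*17 = 0*17 = 0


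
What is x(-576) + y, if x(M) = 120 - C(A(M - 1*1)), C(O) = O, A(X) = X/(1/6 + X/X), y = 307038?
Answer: 2153568/7 ≈ 3.0765e+5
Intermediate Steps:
A(X) = 6*X/7 (A(X) = X/(1*(⅙) + 1) = X/(⅙ + 1) = X/(7/6) = X*(6/7) = 6*X/7)
x(M) = 846/7 - 6*M/7 (x(M) = 120 - 6*(M - 1*1)/7 = 120 - 6*(M - 1)/7 = 120 - 6*(-1 + M)/7 = 120 - (-6/7 + 6*M/7) = 120 + (6/7 - 6*M/7) = 846/7 - 6*M/7)
x(-576) + y = (846/7 - 6/7*(-576)) + 307038 = (846/7 + 3456/7) + 307038 = 4302/7 + 307038 = 2153568/7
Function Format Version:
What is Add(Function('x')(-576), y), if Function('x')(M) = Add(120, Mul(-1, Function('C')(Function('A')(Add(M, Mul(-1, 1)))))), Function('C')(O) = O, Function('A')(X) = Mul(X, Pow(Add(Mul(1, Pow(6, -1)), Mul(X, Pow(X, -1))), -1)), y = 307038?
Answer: Rational(2153568, 7) ≈ 3.0765e+5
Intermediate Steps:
Function('A')(X) = Mul(Rational(6, 7), X) (Function('A')(X) = Mul(X, Pow(Add(Mul(1, Rational(1, 6)), 1), -1)) = Mul(X, Pow(Add(Rational(1, 6), 1), -1)) = Mul(X, Pow(Rational(7, 6), -1)) = Mul(X, Rational(6, 7)) = Mul(Rational(6, 7), X))
Function('x')(M) = Add(Rational(846, 7), Mul(Rational(-6, 7), M)) (Function('x')(M) = Add(120, Mul(-1, Mul(Rational(6, 7), Add(M, Mul(-1, 1))))) = Add(120, Mul(-1, Mul(Rational(6, 7), Add(M, -1)))) = Add(120, Mul(-1, Mul(Rational(6, 7), Add(-1, M)))) = Add(120, Mul(-1, Add(Rational(-6, 7), Mul(Rational(6, 7), M)))) = Add(120, Add(Rational(6, 7), Mul(Rational(-6, 7), M))) = Add(Rational(846, 7), Mul(Rational(-6, 7), M)))
Add(Function('x')(-576), y) = Add(Add(Rational(846, 7), Mul(Rational(-6, 7), -576)), 307038) = Add(Add(Rational(846, 7), Rational(3456, 7)), 307038) = Add(Rational(4302, 7), 307038) = Rational(2153568, 7)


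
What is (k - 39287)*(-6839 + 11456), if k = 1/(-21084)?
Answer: -1274795420751/7028 ≈ -1.8139e+8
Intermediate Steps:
k = -1/21084 ≈ -4.7429e-5
(k - 39287)*(-6839 + 11456) = (-1/21084 - 39287)*(-6839 + 11456) = -828327109/21084*4617 = -1274795420751/7028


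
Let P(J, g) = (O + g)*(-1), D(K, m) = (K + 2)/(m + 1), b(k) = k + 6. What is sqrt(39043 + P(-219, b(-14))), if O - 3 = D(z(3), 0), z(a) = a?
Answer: sqrt(39043) ≈ 197.59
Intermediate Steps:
b(k) = 6 + k
D(K, m) = (2 + K)/(1 + m)
O = 8 (O = 3 + (2 + 3)/(1 + 0) = 3 + 5/1 = 3 + 1*5 = 3 + 5 = 8)
P(J, g) = -8 - g (P(J, g) = (8 + g)*(-1) = -8 - g)
sqrt(39043 + P(-219, b(-14))) = sqrt(39043 + (-8 - (6 - 14))) = sqrt(39043 + (-8 - 1*(-8))) = sqrt(39043 + (-8 + 8)) = sqrt(39043 + 0) = sqrt(39043)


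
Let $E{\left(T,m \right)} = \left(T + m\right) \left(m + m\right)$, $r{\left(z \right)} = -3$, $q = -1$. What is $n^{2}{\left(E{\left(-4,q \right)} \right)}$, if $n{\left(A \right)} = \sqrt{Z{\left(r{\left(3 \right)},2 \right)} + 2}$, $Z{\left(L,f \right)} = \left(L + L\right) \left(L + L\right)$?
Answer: $38$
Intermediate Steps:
$E{\left(T,m \right)} = 2 m \left(T + m\right)$ ($E{\left(T,m \right)} = \left(T + m\right) 2 m = 2 m \left(T + m\right)$)
$Z{\left(L,f \right)} = 4 L^{2}$ ($Z{\left(L,f \right)} = 2 L 2 L = 4 L^{2}$)
$n{\left(A \right)} = \sqrt{38}$ ($n{\left(A \right)} = \sqrt{4 \left(-3\right)^{2} + 2} = \sqrt{4 \cdot 9 + 2} = \sqrt{36 + 2} = \sqrt{38}$)
$n^{2}{\left(E{\left(-4,q \right)} \right)} = \left(\sqrt{38}\right)^{2} = 38$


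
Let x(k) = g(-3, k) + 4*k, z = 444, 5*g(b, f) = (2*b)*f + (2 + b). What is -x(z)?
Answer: -1243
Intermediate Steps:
g(b, f) = ⅖ + b/5 + 2*b*f/5 (g(b, f) = ((2*b)*f + (2 + b))/5 = (2*b*f + (2 + b))/5 = (2 + b + 2*b*f)/5 = ⅖ + b/5 + 2*b*f/5)
x(k) = -⅕ + 14*k/5 (x(k) = (⅖ + (⅕)*(-3) + (⅖)*(-3)*k) + 4*k = (⅖ - ⅗ - 6*k/5) + 4*k = (-⅕ - 6*k/5) + 4*k = -⅕ + 14*k/5)
-x(z) = -(-⅕ + (14/5)*444) = -(-⅕ + 6216/5) = -1*1243 = -1243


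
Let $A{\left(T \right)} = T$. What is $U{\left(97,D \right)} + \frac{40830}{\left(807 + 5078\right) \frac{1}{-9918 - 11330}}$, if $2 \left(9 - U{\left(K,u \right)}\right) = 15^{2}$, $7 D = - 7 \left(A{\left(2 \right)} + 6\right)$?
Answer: $- \frac{347265975}{2354} \approx -1.4752 \cdot 10^{5}$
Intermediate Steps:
$D = -8$ ($D = \frac{\left(-7\right) \left(2 + 6\right)}{7} = \frac{\left(-7\right) 8}{7} = \frac{1}{7} \left(-56\right) = -8$)
$U{\left(K,u \right)} = - \frac{207}{2}$ ($U{\left(K,u \right)} = 9 - \frac{15^{2}}{2} = 9 - \frac{225}{2} = - \frac{207}{2}$)
$U{\left(97,D \right)} + \frac{40830}{\left(807 + 5078\right) \frac{1}{-9918 - 11330}} = - \frac{207}{2} + \frac{40830}{\left(807 + 5078\right) \frac{1}{-9918 - 11330}} = - \frac{207}{2} + \frac{40830}{5885 \frac{1}{-21248}} = - \frac{207}{2} + \frac{40830}{5885 \left(- \frac{1}{21248}\right)} = - \frac{207}{2} + \frac{40830}{- \frac{5885}{21248}} = - \frac{207}{2} + 40830 \left(- \frac{21248}{5885}\right) = - \frac{207}{2} - \frac{173511168}{1177} = - \frac{347265975}{2354}$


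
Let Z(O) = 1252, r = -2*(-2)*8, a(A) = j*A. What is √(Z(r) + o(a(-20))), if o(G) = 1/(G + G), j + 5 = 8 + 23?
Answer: √84635135/260 ≈ 35.384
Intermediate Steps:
j = 26 (j = -5 + (8 + 23) = -5 + 31 = 26)
a(A) = 26*A
o(G) = 1/(2*G)
r = 32 (r = 4*8 = 32)
√(Z(r) + o(a(-20))) = √(1252 + 1/(2*((26*(-20))))) = √(1252 + (½)/(-520)) = √(1252 + (½)*(-1/520)) = √(1252 - 1/1040) = √(1302079/1040) = √84635135/260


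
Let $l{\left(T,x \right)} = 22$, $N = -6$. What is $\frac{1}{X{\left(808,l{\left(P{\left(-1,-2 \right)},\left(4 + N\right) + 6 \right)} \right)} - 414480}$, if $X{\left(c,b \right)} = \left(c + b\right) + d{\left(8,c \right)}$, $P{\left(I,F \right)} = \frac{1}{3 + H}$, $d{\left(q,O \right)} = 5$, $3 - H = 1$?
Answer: $- \frac{1}{413645} \approx -2.4175 \cdot 10^{-6}$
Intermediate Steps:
$H = 2$ ($H = 3 - 1 = 2$)
$P{\left(I,F \right)} = \frac{1}{5}$ ($P{\left(I,F \right)} = \frac{1}{3 + 2} = \frac{1}{5}$)
$X{\left(c,b \right)} = 5 + b + c$ ($X{\left(c,b \right)} = \left(c + b\right) + 5 = \left(b + c\right) + 5 = 5 + b + c$)
$\frac{1}{X{\left(808,l{\left(P{\left(-1,-2 \right)},\left(4 + N\right) + 6 \right)} \right)} - 414480} = \frac{1}{\left(5 + 22 + 808\right) - 414480} = \frac{1}{835 - 414480} = \frac{1}{-413645} = - \frac{1}{413645}$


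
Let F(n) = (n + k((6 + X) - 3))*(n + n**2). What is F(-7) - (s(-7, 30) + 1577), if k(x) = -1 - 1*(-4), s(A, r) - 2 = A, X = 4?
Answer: -1740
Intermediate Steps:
s(A, r) = 2 + A
k(x) = 3 (k(x) = -1 + 4 = 3)
F(n) = (3 + n)*(n + n**2) (F(n) = (n + 3)*(n + n**2) = (3 + n)*(n + n**2))
F(-7) - (s(-7, 30) + 1577) = -7*(3 + (-7)**2 + 4*(-7)) - ((2 - 7) + 1577) = -7*(3 + 49 - 28) - (-5 + 1577) = -7*24 - 1*1572 = -168 - 1572 = -1740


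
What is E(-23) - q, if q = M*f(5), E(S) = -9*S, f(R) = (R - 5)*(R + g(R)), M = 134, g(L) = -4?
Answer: 207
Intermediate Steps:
f(R) = (-5 + R)*(-4 + R) (f(R) = (R - 5)*(R - 4) = (-5 + R)*(-4 + R))
q = 0 (q = 134*(20 + 5**2 - 9*5) = 134*(20 + 25 - 45) = 134*0 = 0)
E(-23) - q = -9*(-23) - 1*0 = 207 + 0 = 207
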